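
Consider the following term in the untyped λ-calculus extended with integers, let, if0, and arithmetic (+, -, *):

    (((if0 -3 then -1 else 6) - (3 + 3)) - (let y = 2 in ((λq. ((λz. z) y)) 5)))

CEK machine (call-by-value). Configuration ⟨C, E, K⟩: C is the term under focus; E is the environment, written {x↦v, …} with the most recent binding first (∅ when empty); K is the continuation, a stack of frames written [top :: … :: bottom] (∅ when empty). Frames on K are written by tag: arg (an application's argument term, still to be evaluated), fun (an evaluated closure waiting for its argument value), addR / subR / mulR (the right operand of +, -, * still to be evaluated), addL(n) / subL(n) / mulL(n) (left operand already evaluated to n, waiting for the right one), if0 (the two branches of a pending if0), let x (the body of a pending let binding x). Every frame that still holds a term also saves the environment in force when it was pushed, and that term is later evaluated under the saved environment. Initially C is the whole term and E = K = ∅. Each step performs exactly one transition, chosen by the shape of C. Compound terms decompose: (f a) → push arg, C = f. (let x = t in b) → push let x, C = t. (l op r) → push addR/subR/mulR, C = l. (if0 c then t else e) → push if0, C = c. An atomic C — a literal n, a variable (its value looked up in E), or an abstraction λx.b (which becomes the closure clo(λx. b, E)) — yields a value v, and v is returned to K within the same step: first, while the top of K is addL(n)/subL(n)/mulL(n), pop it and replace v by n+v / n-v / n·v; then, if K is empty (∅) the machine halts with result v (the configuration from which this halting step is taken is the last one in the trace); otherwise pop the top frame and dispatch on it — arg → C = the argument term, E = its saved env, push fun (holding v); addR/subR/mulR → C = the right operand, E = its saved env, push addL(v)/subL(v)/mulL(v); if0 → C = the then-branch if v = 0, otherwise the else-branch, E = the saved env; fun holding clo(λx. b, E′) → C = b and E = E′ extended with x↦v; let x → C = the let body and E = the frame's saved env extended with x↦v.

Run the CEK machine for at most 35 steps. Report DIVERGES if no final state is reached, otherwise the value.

[0] [C=(((if0 -3 then -1 else 6) - (3 + 3)) - (let y = 2 in ((λq. ((λz. z) y)) 5))) | E=∅ | K=∅]
[1] [C=((if0 -3 then -1 else 6) - (3 + 3)) | E=∅ | K=[subR]]
[2] [C=(if0 -3 then -1 else 6) | E=∅ | K=[subR :: subR]]
[3] [C=-3 | E=∅ | K=[if0 :: subR :: subR]]
[4] [C=6 | E=∅ | K=[subR :: subR]]
[5] [C=(3 + 3) | E=∅ | K=[subL(6) :: subR]]
[6] [C=3 | E=∅ | K=[addR :: subL(6) :: subR]]
[7] [C=3 | E=∅ | K=[addL(3) :: subL(6) :: subR]]
[8] [C=(let y = 2 in ((λq. ((λz. z) y)) 5)) | E=∅ | K=[subL(0)]]
[9] [C=2 | E=∅ | K=[let y :: subL(0)]]
[10] [C=((λq. ((λz. z) y)) 5) | E={y↦2} | K=[subL(0)]]
[11] [C=(λq. ((λz. z) y)) | E={y↦2} | K=[arg :: subL(0)]]
[12] [C=5 | E={y↦2} | K=[fun :: subL(0)]]
[13] [C=((λz. z) y) | E={q↦5, y↦2} | K=[subL(0)]]
[14] [C=(λz. z) | E={q↦5, y↦2} | K=[arg :: subL(0)]]
[15] [C=y | E={q↦5, y↦2} | K=[fun :: subL(0)]]
[16] [C=z | E={z↦2, q↦5, y↦2} | K=[subL(0)]]
→ final value -2

Answer: -2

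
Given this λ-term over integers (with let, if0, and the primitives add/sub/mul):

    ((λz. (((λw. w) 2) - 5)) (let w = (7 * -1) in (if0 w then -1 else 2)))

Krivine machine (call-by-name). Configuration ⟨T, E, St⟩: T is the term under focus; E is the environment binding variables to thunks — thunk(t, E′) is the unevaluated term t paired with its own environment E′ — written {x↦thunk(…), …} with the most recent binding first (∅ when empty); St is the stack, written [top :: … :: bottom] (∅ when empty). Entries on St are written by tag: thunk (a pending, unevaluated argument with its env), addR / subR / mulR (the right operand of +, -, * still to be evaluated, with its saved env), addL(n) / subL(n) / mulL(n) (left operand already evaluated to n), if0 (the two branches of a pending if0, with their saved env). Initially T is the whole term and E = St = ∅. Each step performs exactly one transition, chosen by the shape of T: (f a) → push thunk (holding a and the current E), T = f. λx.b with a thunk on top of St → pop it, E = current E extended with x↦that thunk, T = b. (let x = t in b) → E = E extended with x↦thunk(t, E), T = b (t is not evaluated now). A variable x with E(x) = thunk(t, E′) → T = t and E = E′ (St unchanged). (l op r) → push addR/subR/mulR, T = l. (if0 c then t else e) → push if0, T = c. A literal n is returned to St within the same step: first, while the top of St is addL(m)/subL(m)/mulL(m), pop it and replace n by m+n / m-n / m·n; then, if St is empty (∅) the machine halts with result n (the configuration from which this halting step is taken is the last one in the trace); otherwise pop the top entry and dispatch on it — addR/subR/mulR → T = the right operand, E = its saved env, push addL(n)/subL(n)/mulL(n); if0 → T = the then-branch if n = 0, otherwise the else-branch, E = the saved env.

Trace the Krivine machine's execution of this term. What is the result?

Answer: -3

Execution trace:
[0] <T=((λz. (((λw. w) 2) - 5)) (let w = (7 * -1) in (if0 w then -1 else 2))), E=∅, St=∅>
[1] <T=(λz. (((λw. w) 2) - 5)), E=∅, St=[thunk]>
[2] <T=(((λw. w) 2) - 5), E={z↦thunk((let w = (7 * -1) in (if0 w then -1 else 2)), ∅)}, St=∅>
[3] <T=((λw. w) 2), E={z↦thunk((let w = (7 * -1) in (if0 w then -1 else 2)), ∅)}, St=[subR]>
[4] <T=(λw. w), E={z↦thunk((let w = (7 * -1) in (if0 w then -1 else 2)), ∅)}, St=[thunk :: subR]>
[5] <T=w, E={w↦thunk(2, {z↦thunk((let w = (7 * -1) in (if0 w then -1 else 2)), ∅)}), z↦thunk((let w = (7 * -1) in (if0 w then -1 else 2)), ∅)}, St=[subR]>
[6] <T=2, E={z↦thunk((let w = (7 * -1) in (if0 w then -1 else 2)), ∅)}, St=[subR]>
[7] <T=5, E={z↦thunk((let w = (7 * -1) in (if0 w then -1 else 2)), ∅)}, St=[subL(2)]>
→ final value -3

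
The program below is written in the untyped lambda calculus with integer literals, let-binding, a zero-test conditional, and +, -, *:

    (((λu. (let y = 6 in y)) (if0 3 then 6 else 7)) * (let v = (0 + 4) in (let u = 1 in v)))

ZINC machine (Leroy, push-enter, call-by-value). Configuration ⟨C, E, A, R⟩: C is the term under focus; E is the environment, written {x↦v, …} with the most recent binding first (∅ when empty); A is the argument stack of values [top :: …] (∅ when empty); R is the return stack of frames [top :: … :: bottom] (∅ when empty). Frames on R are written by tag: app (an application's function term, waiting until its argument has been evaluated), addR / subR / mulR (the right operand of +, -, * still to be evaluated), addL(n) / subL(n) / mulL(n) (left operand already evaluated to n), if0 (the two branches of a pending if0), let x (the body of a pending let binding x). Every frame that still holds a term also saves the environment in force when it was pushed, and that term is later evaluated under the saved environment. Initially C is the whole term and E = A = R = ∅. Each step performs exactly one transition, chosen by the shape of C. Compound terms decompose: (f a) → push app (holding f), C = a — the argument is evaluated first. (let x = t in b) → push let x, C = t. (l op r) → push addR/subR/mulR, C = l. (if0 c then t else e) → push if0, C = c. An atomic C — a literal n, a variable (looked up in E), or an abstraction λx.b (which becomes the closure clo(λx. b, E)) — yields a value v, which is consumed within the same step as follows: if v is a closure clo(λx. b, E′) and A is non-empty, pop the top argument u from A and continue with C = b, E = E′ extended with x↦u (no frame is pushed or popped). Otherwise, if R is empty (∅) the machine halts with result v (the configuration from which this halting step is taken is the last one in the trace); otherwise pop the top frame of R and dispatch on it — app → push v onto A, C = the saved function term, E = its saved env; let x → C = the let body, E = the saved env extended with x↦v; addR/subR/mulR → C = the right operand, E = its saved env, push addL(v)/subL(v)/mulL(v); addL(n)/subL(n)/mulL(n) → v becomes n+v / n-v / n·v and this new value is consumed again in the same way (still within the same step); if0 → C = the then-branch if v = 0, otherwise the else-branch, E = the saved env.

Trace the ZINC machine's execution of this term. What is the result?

Answer: 24

Execution trace:
step 0: ⟨C=(((λu. (let y = 6 in y)) (if0 3 then 6 else 7)) * (let v = (0 + 4) in (let u = 1 in v))); E=∅; A=∅; R=∅⟩
step 1: ⟨C=((λu. (let y = 6 in y)) (if0 3 then 6 else 7)); E=∅; A=∅; R=[mulR]⟩
step 2: ⟨C=(if0 3 then 6 else 7); E=∅; A=∅; R=[app :: mulR]⟩
step 3: ⟨C=3; E=∅; A=∅; R=[if0 :: app :: mulR]⟩
step 4: ⟨C=7; E=∅; A=∅; R=[app :: mulR]⟩
step 5: ⟨C=(λu. (let y = 6 in y)); E=∅; A=[7]; R=[mulR]⟩
step 6: ⟨C=(let y = 6 in y); E={u↦7}; A=∅; R=[mulR]⟩
step 7: ⟨C=6; E={u↦7}; A=∅; R=[let y :: mulR]⟩
step 8: ⟨C=y; E={y↦6, u↦7}; A=∅; R=[mulR]⟩
step 9: ⟨C=(let v = (0 + 4) in (let u = 1 in v)); E=∅; A=∅; R=[mulL(6)]⟩
step 10: ⟨C=(0 + 4); E=∅; A=∅; R=[let v :: mulL(6)]⟩
step 11: ⟨C=0; E=∅; A=∅; R=[addR :: let v :: mulL(6)]⟩
step 12: ⟨C=4; E=∅; A=∅; R=[addL(0) :: let v :: mulL(6)]⟩
step 13: ⟨C=(let u = 1 in v); E={v↦4}; A=∅; R=[mulL(6)]⟩
step 14: ⟨C=1; E={v↦4}; A=∅; R=[let u :: mulL(6)]⟩
step 15: ⟨C=v; E={u↦1, v↦4}; A=∅; R=[mulL(6)]⟩
→ final value 24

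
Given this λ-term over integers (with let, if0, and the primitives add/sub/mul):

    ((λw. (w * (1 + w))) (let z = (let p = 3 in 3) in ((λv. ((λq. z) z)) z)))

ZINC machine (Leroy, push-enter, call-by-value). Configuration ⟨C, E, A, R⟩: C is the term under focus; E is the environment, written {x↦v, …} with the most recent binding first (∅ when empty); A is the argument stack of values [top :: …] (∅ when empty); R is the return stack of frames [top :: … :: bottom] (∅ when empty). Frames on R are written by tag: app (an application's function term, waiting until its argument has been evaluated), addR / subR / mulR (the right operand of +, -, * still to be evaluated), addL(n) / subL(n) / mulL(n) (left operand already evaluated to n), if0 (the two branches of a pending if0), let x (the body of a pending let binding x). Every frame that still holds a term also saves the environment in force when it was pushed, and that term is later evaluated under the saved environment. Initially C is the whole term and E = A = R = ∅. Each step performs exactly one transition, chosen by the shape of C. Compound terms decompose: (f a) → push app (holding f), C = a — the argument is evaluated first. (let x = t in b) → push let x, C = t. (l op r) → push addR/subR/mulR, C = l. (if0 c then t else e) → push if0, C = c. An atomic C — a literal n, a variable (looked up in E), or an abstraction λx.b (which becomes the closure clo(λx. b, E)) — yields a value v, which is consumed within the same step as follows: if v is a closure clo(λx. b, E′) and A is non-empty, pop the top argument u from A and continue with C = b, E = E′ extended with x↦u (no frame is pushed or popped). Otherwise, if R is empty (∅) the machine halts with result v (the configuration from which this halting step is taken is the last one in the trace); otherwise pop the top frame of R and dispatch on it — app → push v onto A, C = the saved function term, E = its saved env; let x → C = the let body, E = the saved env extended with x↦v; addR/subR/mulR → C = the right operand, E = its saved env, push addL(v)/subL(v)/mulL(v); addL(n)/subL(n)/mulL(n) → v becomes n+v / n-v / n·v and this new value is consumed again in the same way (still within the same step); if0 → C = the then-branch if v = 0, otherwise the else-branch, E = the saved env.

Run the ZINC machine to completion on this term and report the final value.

step 0: [C=((λw. (w * (1 + w))) (let z = (let p = 3 in 3) in ((λv. ((λq. z) z)) z))) | E=∅ | A=∅ | R=∅]
step 1: [C=(let z = (let p = 3 in 3) in ((λv. ((λq. z) z)) z)) | E=∅ | A=∅ | R=[app]]
step 2: [C=(let p = 3 in 3) | E=∅ | A=∅ | R=[let z :: app]]
step 3: [C=3 | E=∅ | A=∅ | R=[let p :: let z :: app]]
step 4: [C=3 | E={p↦3} | A=∅ | R=[let z :: app]]
step 5: [C=((λv. ((λq. z) z)) z) | E={z↦3} | A=∅ | R=[app]]
step 6: [C=z | E={z↦3} | A=∅ | R=[app :: app]]
step 7: [C=(λv. ((λq. z) z)) | E={z↦3} | A=[3] | R=[app]]
step 8: [C=((λq. z) z) | E={v↦3, z↦3} | A=∅ | R=[app]]
step 9: [C=z | E={v↦3, z↦3} | A=∅ | R=[app :: app]]
step 10: [C=(λq. z) | E={v↦3, z↦3} | A=[3] | R=[app]]
step 11: [C=z | E={q↦3, v↦3, z↦3} | A=∅ | R=[app]]
step 12: [C=(λw. (w * (1 + w))) | E=∅ | A=[3] | R=∅]
step 13: [C=(w * (1 + w)) | E={w↦3} | A=∅ | R=∅]
step 14: [C=w | E={w↦3} | A=∅ | R=[mulR]]
step 15: [C=(1 + w) | E={w↦3} | A=∅ | R=[mulL(3)]]
step 16: [C=1 | E={w↦3} | A=∅ | R=[addR :: mulL(3)]]
step 17: [C=w | E={w↦3} | A=∅ | R=[addL(1) :: mulL(3)]]
→ final value 12

Answer: 12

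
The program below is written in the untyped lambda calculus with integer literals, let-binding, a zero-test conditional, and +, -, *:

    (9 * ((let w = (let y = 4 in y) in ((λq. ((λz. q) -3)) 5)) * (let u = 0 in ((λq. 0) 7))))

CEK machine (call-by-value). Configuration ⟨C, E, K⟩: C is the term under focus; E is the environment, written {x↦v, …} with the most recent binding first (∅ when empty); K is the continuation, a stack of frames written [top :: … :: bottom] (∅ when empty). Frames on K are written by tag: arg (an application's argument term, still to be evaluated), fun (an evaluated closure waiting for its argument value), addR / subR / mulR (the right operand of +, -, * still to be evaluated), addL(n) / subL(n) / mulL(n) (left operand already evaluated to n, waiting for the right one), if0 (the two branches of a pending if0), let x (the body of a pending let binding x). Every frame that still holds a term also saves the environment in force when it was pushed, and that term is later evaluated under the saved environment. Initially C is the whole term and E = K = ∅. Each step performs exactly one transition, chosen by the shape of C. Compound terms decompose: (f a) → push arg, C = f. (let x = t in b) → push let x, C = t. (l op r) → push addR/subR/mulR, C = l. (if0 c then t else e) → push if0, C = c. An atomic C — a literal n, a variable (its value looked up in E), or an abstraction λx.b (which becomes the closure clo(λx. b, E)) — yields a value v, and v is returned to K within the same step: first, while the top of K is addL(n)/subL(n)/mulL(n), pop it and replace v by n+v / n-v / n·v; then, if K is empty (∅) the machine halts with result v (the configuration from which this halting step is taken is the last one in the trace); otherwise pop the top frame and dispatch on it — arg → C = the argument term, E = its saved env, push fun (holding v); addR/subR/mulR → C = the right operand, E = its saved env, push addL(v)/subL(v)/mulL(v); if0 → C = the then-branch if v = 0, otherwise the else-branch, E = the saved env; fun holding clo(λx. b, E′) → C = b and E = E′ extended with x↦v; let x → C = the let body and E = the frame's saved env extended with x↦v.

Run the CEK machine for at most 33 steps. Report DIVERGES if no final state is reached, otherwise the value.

Answer: 0

Machine steps:
0. <C=(9 * ((let w = (let y = 4 in y) in ((λq. ((λz. q) -3)) 5)) * (let u = 0 in ((λq. 0) 7)))), E=∅, K=∅>
1. <C=9, E=∅, K=[mulR]>
2. <C=((let w = (let y = 4 in y) in ((λq. ((λz. q) -3)) 5)) * (let u = 0 in ((λq. 0) 7))), E=∅, K=[mulL(9)]>
3. <C=(let w = (let y = 4 in y) in ((λq. ((λz. q) -3)) 5)), E=∅, K=[mulR :: mulL(9)]>
4. <C=(let y = 4 in y), E=∅, K=[let w :: mulR :: mulL(9)]>
5. <C=4, E=∅, K=[let y :: let w :: mulR :: mulL(9)]>
6. <C=y, E={y↦4}, K=[let w :: mulR :: mulL(9)]>
7. <C=((λq. ((λz. q) -3)) 5), E={w↦4}, K=[mulR :: mulL(9)]>
8. <C=(λq. ((λz. q) -3)), E={w↦4}, K=[arg :: mulR :: mulL(9)]>
9. <C=5, E={w↦4}, K=[fun :: mulR :: mulL(9)]>
10. <C=((λz. q) -3), E={q↦5, w↦4}, K=[mulR :: mulL(9)]>
11. <C=(λz. q), E={q↦5, w↦4}, K=[arg :: mulR :: mulL(9)]>
12. <C=-3, E={q↦5, w↦4}, K=[fun :: mulR :: mulL(9)]>
13. <C=q, E={z↦-3, q↦5, w↦4}, K=[mulR :: mulL(9)]>
14. <C=(let u = 0 in ((λq. 0) 7)), E=∅, K=[mulL(5) :: mulL(9)]>
15. <C=0, E=∅, K=[let u :: mulL(5) :: mulL(9)]>
16. <C=((λq. 0) 7), E={u↦0}, K=[mulL(5) :: mulL(9)]>
17. <C=(λq. 0), E={u↦0}, K=[arg :: mulL(5) :: mulL(9)]>
18. <C=7, E={u↦0}, K=[fun :: mulL(5) :: mulL(9)]>
19. <C=0, E={q↦7, u↦0}, K=[mulL(5) :: mulL(9)]>
→ final value 0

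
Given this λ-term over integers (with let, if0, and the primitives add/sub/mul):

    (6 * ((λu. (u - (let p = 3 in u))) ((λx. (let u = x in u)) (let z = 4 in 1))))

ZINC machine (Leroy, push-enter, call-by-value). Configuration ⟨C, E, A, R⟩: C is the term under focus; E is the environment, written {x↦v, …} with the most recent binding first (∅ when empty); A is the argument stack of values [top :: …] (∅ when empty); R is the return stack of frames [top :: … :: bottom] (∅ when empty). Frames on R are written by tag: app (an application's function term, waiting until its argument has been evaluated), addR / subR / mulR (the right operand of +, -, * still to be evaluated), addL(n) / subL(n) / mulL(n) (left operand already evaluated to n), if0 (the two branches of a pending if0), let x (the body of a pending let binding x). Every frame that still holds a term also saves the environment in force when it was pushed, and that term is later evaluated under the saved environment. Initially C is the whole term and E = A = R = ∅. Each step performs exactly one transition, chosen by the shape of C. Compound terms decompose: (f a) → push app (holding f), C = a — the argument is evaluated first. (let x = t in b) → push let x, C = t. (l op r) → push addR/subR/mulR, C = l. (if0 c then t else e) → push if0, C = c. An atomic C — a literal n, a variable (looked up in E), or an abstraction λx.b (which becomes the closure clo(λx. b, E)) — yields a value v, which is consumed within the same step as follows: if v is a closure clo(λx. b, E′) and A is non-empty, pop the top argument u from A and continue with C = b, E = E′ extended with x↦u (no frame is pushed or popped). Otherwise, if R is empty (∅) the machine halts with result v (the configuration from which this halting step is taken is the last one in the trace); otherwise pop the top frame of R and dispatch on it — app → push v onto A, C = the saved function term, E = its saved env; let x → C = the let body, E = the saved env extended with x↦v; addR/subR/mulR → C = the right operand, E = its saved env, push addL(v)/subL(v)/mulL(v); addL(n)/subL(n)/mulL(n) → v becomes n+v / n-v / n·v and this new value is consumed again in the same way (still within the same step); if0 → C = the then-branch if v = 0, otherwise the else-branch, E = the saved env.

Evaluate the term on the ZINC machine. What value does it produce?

[0] ⟨C=(6 * ((λu. (u - (let p = 3 in u))) ((λx. (let u = x in u)) (let z = 4 in 1)))); E=∅; A=∅; R=∅⟩
[1] ⟨C=6; E=∅; A=∅; R=[mulR]⟩
[2] ⟨C=((λu. (u - (let p = 3 in u))) ((λx. (let u = x in u)) (let z = 4 in 1))); E=∅; A=∅; R=[mulL(6)]⟩
[3] ⟨C=((λx. (let u = x in u)) (let z = 4 in 1)); E=∅; A=∅; R=[app :: mulL(6)]⟩
[4] ⟨C=(let z = 4 in 1); E=∅; A=∅; R=[app :: app :: mulL(6)]⟩
[5] ⟨C=4; E=∅; A=∅; R=[let z :: app :: app :: mulL(6)]⟩
[6] ⟨C=1; E={z↦4}; A=∅; R=[app :: app :: mulL(6)]⟩
[7] ⟨C=(λx. (let u = x in u)); E=∅; A=[1]; R=[app :: mulL(6)]⟩
[8] ⟨C=(let u = x in u); E={x↦1}; A=∅; R=[app :: mulL(6)]⟩
[9] ⟨C=x; E={x↦1}; A=∅; R=[let u :: app :: mulL(6)]⟩
[10] ⟨C=u; E={u↦1, x↦1}; A=∅; R=[app :: mulL(6)]⟩
[11] ⟨C=(λu. (u - (let p = 3 in u))); E=∅; A=[1]; R=[mulL(6)]⟩
[12] ⟨C=(u - (let p = 3 in u)); E={u↦1}; A=∅; R=[mulL(6)]⟩
[13] ⟨C=u; E={u↦1}; A=∅; R=[subR :: mulL(6)]⟩
[14] ⟨C=(let p = 3 in u); E={u↦1}; A=∅; R=[subL(1) :: mulL(6)]⟩
[15] ⟨C=3; E={u↦1}; A=∅; R=[let p :: subL(1) :: mulL(6)]⟩
[16] ⟨C=u; E={p↦3, u↦1}; A=∅; R=[subL(1) :: mulL(6)]⟩
→ final value 0

Answer: 0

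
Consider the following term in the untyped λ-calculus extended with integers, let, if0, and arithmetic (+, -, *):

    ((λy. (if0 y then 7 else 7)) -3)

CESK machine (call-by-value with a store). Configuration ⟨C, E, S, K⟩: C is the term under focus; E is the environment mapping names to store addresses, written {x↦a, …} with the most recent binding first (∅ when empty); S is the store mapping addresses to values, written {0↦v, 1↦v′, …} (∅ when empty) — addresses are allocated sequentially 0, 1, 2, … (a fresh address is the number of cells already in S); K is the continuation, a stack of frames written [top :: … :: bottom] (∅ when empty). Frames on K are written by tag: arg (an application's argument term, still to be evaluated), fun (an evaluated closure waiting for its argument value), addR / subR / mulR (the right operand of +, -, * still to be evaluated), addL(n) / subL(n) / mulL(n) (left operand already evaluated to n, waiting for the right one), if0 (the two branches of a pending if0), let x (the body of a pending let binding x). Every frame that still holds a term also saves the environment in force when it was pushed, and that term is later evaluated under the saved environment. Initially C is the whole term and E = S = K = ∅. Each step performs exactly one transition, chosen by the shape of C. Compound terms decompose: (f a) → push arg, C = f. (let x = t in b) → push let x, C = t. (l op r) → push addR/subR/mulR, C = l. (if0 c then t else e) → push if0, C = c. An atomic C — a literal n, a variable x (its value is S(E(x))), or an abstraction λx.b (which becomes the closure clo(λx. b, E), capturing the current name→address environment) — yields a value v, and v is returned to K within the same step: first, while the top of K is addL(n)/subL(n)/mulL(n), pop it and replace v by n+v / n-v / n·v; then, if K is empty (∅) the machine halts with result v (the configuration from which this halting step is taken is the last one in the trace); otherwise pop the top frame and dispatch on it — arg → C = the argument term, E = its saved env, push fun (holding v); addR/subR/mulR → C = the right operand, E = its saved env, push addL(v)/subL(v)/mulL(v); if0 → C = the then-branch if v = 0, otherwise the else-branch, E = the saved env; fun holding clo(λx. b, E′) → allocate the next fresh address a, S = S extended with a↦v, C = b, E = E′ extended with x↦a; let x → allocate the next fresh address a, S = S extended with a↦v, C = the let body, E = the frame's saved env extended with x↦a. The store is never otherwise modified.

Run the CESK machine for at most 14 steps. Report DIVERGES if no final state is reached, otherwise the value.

step 0: <C=((λy. (if0 y then 7 else 7)) -3), E=∅, S=∅, K=∅>
step 1: <C=(λy. (if0 y then 7 else 7)), E=∅, S=∅, K=[arg]>
step 2: <C=-3, E=∅, S=∅, K=[fun]>
step 3: <C=(if0 y then 7 else 7), E={y↦0}, S={0↦-3}, K=∅>
step 4: <C=y, E={y↦0}, S={0↦-3}, K=[if0]>
step 5: <C=7, E={y↦0}, S={0↦-3}, K=∅>
→ final value 7

Answer: 7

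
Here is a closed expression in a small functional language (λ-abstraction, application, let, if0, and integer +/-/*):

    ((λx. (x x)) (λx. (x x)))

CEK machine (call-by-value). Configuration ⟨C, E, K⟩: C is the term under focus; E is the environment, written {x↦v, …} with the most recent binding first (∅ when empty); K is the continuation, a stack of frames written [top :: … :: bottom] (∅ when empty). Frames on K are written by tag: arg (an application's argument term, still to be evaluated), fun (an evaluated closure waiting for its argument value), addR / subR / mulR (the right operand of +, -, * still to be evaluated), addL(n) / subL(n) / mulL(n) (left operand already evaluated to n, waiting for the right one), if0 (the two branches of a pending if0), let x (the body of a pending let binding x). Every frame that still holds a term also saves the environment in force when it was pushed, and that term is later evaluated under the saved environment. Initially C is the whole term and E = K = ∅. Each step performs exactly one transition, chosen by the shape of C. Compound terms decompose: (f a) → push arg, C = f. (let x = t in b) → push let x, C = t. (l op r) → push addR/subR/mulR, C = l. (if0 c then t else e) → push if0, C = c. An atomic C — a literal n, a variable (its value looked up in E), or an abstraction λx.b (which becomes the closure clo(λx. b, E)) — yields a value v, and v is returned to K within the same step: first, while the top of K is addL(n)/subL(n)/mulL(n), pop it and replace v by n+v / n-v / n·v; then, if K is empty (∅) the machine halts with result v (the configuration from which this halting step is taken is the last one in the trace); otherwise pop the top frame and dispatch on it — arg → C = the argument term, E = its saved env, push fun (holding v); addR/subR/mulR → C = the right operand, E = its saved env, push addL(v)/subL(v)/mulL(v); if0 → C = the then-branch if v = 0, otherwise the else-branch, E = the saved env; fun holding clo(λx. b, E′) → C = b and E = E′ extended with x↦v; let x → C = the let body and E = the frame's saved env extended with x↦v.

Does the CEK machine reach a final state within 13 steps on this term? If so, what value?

step 0: ⟨C=((λx. (x x)) (λx. (x x))); E=∅; K=∅⟩
step 1: ⟨C=(λx. (x x)); E=∅; K=[arg]⟩
step 2: ⟨C=(λx. (x x)); E=∅; K=[fun]⟩
step 3: ⟨C=(x x); E={x↦clo(λx. (x x), ∅)}; K=∅⟩
step 4: ⟨C=x; E={x↦clo(λx. (x x), ∅)}; K=[arg]⟩
step 5: ⟨C=x; E={x↦clo(λx. (x x), ∅)}; K=[fun]⟩
… configuration repeats with period 3 (steps 3–5 recur indefinitely) …

Answer: DIVERGES (no final state within 13 steps)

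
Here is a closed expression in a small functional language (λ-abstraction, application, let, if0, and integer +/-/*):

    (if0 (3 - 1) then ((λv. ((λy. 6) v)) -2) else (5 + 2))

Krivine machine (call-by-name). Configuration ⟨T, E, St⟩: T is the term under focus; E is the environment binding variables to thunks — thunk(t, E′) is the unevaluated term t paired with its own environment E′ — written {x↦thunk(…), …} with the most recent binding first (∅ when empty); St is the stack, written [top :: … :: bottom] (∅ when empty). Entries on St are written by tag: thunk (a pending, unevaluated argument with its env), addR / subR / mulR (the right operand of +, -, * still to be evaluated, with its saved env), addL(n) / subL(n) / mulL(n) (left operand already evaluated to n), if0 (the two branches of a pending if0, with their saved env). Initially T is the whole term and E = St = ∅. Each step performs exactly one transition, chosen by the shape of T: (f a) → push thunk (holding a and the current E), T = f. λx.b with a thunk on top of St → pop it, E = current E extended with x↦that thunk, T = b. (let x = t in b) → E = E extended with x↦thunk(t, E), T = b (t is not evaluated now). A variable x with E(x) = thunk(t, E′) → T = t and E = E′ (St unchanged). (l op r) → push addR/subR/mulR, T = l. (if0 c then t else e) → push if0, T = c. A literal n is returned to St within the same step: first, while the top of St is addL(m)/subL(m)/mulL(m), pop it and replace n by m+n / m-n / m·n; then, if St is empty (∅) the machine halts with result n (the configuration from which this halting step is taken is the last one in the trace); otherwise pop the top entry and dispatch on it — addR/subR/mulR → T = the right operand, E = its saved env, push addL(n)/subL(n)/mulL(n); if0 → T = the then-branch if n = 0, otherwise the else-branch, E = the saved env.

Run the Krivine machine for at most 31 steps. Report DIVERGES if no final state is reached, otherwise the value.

Answer: 7

Derivation:
0. <T=(if0 (3 - 1) then ((λv. ((λy. 6) v)) -2) else (5 + 2)), E=∅, St=∅>
1. <T=(3 - 1), E=∅, St=[if0]>
2. <T=3, E=∅, St=[subR :: if0]>
3. <T=1, E=∅, St=[subL(3) :: if0]>
4. <T=(5 + 2), E=∅, St=∅>
5. <T=5, E=∅, St=[addR]>
6. <T=2, E=∅, St=[addL(5)]>
→ final value 7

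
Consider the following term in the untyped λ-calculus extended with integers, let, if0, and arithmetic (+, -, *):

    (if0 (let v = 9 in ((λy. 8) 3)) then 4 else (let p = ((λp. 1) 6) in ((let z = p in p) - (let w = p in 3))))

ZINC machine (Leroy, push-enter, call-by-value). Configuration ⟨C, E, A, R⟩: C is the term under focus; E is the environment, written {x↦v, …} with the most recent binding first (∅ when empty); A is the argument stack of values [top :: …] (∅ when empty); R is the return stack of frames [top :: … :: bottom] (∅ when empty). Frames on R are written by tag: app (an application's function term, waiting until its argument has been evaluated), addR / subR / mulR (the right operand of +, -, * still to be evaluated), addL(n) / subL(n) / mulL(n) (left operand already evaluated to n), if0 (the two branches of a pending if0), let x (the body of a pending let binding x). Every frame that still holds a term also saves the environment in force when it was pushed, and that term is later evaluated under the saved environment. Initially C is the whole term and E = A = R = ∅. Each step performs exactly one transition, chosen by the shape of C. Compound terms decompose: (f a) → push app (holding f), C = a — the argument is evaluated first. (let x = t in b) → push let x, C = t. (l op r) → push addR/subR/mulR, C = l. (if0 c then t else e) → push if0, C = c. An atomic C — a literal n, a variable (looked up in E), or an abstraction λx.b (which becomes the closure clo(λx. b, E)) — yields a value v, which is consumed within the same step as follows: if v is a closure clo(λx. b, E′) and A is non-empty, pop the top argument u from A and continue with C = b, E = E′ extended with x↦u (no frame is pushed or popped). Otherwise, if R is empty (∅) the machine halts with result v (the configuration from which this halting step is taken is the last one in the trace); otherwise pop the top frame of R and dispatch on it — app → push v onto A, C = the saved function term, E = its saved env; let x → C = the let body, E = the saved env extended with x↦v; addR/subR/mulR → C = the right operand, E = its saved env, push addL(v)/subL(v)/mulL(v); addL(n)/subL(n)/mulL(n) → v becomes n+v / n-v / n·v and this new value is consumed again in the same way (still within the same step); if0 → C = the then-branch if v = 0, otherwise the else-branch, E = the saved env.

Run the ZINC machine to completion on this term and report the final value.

[0] ⟨C=(if0 (let v = 9 in ((λy. 8) 3)) then 4 else (let p = ((λp. 1) 6) in ((let z = p in p) - (let w = p in 3)))); E=∅; A=∅; R=∅⟩
[1] ⟨C=(let v = 9 in ((λy. 8) 3)); E=∅; A=∅; R=[if0]⟩
[2] ⟨C=9; E=∅; A=∅; R=[let v :: if0]⟩
[3] ⟨C=((λy. 8) 3); E={v↦9}; A=∅; R=[if0]⟩
[4] ⟨C=3; E={v↦9}; A=∅; R=[app :: if0]⟩
[5] ⟨C=(λy. 8); E={v↦9}; A=[3]; R=[if0]⟩
[6] ⟨C=8; E={y↦3, v↦9}; A=∅; R=[if0]⟩
[7] ⟨C=(let p = ((λp. 1) 6) in ((let z = p in p) - (let w = p in 3))); E=∅; A=∅; R=∅⟩
[8] ⟨C=((λp. 1) 6); E=∅; A=∅; R=[let p]⟩
[9] ⟨C=6; E=∅; A=∅; R=[app :: let p]⟩
[10] ⟨C=(λp. 1); E=∅; A=[6]; R=[let p]⟩
[11] ⟨C=1; E={p↦6}; A=∅; R=[let p]⟩
[12] ⟨C=((let z = p in p) - (let w = p in 3)); E={p↦1}; A=∅; R=∅⟩
[13] ⟨C=(let z = p in p); E={p↦1}; A=∅; R=[subR]⟩
[14] ⟨C=p; E={p↦1}; A=∅; R=[let z :: subR]⟩
[15] ⟨C=p; E={z↦1, p↦1}; A=∅; R=[subR]⟩
[16] ⟨C=(let w = p in 3); E={p↦1}; A=∅; R=[subL(1)]⟩
[17] ⟨C=p; E={p↦1}; A=∅; R=[let w :: subL(1)]⟩
[18] ⟨C=3; E={w↦1, p↦1}; A=∅; R=[subL(1)]⟩
→ final value -2

Answer: -2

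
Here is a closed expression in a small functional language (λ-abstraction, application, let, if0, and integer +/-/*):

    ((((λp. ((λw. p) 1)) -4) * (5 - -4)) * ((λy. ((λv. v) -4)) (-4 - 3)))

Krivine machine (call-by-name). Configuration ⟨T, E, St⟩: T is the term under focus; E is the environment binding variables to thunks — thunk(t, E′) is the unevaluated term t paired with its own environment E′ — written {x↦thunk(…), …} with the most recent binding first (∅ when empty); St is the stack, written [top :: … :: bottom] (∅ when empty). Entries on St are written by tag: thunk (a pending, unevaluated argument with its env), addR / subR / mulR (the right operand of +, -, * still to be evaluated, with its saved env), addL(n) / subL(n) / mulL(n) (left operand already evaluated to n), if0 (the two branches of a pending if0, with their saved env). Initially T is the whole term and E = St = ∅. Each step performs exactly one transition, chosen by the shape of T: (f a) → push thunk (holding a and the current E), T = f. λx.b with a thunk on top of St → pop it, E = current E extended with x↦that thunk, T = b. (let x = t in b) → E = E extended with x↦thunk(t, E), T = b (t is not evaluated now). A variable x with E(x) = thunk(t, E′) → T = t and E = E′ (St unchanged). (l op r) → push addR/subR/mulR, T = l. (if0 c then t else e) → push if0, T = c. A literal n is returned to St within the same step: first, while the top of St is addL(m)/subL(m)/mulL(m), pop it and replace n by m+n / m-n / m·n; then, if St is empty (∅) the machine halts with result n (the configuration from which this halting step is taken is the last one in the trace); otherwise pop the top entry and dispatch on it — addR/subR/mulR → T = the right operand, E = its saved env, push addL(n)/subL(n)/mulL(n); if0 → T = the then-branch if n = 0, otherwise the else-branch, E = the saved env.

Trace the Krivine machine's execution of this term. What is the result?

step 0: ⟨T=((((λp. ((λw. p) 1)) -4) * (5 - -4)) * ((λy. ((λv. v) -4)) (-4 - 3))); E=∅; St=∅⟩
step 1: ⟨T=(((λp. ((λw. p) 1)) -4) * (5 - -4)); E=∅; St=[mulR]⟩
step 2: ⟨T=((λp. ((λw. p) 1)) -4); E=∅; St=[mulR :: mulR]⟩
step 3: ⟨T=(λp. ((λw. p) 1)); E=∅; St=[thunk :: mulR :: mulR]⟩
step 4: ⟨T=((λw. p) 1); E={p↦thunk(-4, ∅)}; St=[mulR :: mulR]⟩
step 5: ⟨T=(λw. p); E={p↦thunk(-4, ∅)}; St=[thunk :: mulR :: mulR]⟩
step 6: ⟨T=p; E={w↦thunk(1, {p↦thunk(-4, ∅)}), p↦thunk(-4, ∅)}; St=[mulR :: mulR]⟩
step 7: ⟨T=-4; E=∅; St=[mulR :: mulR]⟩
step 8: ⟨T=(5 - -4); E=∅; St=[mulL(-4) :: mulR]⟩
step 9: ⟨T=5; E=∅; St=[subR :: mulL(-4) :: mulR]⟩
step 10: ⟨T=-4; E=∅; St=[subL(5) :: mulL(-4) :: mulR]⟩
step 11: ⟨T=((λy. ((λv. v) -4)) (-4 - 3)); E=∅; St=[mulL(-36)]⟩
step 12: ⟨T=(λy. ((λv. v) -4)); E=∅; St=[thunk :: mulL(-36)]⟩
step 13: ⟨T=((λv. v) -4); E={y↦thunk((-4 - 3), ∅)}; St=[mulL(-36)]⟩
step 14: ⟨T=(λv. v); E={y↦thunk((-4 - 3), ∅)}; St=[thunk :: mulL(-36)]⟩
step 15: ⟨T=v; E={v↦thunk(-4, {y↦thunk((-4 - 3), ∅)}), y↦thunk((-4 - 3), ∅)}; St=[mulL(-36)]⟩
step 16: ⟨T=-4; E={y↦thunk((-4 - 3), ∅)}; St=[mulL(-36)]⟩
→ final value 144

Answer: 144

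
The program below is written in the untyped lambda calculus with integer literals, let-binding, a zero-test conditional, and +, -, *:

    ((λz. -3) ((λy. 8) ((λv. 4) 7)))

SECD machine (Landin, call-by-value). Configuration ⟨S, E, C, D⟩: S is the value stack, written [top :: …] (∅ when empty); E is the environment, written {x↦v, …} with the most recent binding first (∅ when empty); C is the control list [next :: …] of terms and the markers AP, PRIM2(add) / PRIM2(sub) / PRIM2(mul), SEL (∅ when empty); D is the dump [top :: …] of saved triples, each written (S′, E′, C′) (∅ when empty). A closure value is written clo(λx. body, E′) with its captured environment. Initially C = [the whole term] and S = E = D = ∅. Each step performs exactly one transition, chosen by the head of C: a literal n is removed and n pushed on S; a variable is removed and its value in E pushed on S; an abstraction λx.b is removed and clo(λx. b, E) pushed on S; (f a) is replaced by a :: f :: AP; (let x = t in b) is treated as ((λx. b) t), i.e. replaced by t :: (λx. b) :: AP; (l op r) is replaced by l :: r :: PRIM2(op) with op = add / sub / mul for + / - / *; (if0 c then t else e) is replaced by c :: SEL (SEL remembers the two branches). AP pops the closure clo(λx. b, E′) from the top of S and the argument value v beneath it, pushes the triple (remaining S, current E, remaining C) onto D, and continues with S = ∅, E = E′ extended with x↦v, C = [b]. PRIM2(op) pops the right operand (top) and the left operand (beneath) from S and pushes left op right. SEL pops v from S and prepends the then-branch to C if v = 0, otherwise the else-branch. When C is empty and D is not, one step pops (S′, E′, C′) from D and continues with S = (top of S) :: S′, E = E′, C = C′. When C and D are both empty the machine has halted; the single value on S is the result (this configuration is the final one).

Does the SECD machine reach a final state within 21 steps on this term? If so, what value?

t=0: ⟨S=∅; E=∅; C=[((λz. -3) ((λy. 8) ((λv. 4) 7)))]; D=∅⟩
t=1: ⟨S=∅; E=∅; C=[((λy. 8) ((λv. 4) 7)) :: (λz. -3) :: AP]; D=∅⟩
t=2: ⟨S=∅; E=∅; C=[((λv. 4) 7) :: (λy. 8) :: AP :: (λz. -3) :: AP]; D=∅⟩
t=3: ⟨S=∅; E=∅; C=[7 :: (λv. 4) :: AP :: (λy. 8) :: AP :: (λz. -3) :: AP]; D=∅⟩
t=4: ⟨S=[7]; E=∅; C=[(λv. 4) :: AP :: (λy. 8) :: AP :: (λz. -3) :: AP]; D=∅⟩
t=5: ⟨S=[clo(λv. 4, ∅) :: 7]; E=∅; C=[AP :: (λy. 8) :: AP :: (λz. -3) :: AP]; D=∅⟩
t=6: ⟨S=∅; E={v↦7}; C=[4]; D=[(∅, ∅, [(λy. 8) :: AP :: (λz. -3) :: AP])]⟩
t=7: ⟨S=[4]; E={v↦7}; C=∅; D=[(∅, ∅, [(λy. 8) :: AP :: (λz. -3) :: AP])]⟩
t=8: ⟨S=[4]; E=∅; C=[(λy. 8) :: AP :: (λz. -3) :: AP]; D=∅⟩
t=9: ⟨S=[clo(λy. 8, ∅) :: 4]; E=∅; C=[AP :: (λz. -3) :: AP]; D=∅⟩
t=10: ⟨S=∅; E={y↦4}; C=[8]; D=[(∅, ∅, [(λz. -3) :: AP])]⟩
t=11: ⟨S=[8]; E={y↦4}; C=∅; D=[(∅, ∅, [(λz. -3) :: AP])]⟩
t=12: ⟨S=[8]; E=∅; C=[(λz. -3) :: AP]; D=∅⟩
t=13: ⟨S=[clo(λz. -3, ∅) :: 8]; E=∅; C=[AP]; D=∅⟩
t=14: ⟨S=∅; E={z↦8}; C=[-3]; D=[(∅, ∅, ∅)]⟩
t=15: ⟨S=[-3]; E={z↦8}; C=∅; D=[(∅, ∅, ∅)]⟩
t=16: ⟨S=[-3]; E=∅; C=∅; D=∅⟩
→ final value -3

Answer: -3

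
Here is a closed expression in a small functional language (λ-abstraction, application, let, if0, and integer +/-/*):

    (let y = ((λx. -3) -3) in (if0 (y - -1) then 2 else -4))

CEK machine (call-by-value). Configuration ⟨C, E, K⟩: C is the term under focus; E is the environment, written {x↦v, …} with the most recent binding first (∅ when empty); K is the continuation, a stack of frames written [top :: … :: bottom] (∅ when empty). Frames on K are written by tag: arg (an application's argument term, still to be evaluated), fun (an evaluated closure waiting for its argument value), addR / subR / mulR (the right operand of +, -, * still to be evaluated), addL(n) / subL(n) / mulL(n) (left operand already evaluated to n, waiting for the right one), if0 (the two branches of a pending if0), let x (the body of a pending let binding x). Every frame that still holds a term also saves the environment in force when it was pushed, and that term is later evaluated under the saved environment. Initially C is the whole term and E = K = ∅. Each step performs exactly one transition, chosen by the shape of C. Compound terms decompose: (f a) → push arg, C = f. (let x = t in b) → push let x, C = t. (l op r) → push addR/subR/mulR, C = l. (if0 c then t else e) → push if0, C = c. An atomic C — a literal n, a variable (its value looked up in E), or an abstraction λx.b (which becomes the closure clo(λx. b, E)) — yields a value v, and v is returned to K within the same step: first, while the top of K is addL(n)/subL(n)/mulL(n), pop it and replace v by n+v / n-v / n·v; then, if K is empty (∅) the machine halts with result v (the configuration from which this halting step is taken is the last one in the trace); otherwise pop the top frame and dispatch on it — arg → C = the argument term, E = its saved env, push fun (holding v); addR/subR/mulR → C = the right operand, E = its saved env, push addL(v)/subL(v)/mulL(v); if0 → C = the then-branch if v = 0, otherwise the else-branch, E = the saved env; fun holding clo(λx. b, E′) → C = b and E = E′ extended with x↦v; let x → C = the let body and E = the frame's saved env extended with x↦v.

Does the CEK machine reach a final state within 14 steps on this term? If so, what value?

Answer: -4

Machine steps:
step 0: ⟨C=(let y = ((λx. -3) -3) in (if0 (y - -1) then 2 else -4)); E=∅; K=∅⟩
step 1: ⟨C=((λx. -3) -3); E=∅; K=[let y]⟩
step 2: ⟨C=(λx. -3); E=∅; K=[arg :: let y]⟩
step 3: ⟨C=-3; E=∅; K=[fun :: let y]⟩
step 4: ⟨C=-3; E={x↦-3}; K=[let y]⟩
step 5: ⟨C=(if0 (y - -1) then 2 else -4); E={y↦-3}; K=∅⟩
step 6: ⟨C=(y - -1); E={y↦-3}; K=[if0]⟩
step 7: ⟨C=y; E={y↦-3}; K=[subR :: if0]⟩
step 8: ⟨C=-1; E={y↦-3}; K=[subL(-3) :: if0]⟩
step 9: ⟨C=-4; E={y↦-3}; K=∅⟩
→ final value -4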